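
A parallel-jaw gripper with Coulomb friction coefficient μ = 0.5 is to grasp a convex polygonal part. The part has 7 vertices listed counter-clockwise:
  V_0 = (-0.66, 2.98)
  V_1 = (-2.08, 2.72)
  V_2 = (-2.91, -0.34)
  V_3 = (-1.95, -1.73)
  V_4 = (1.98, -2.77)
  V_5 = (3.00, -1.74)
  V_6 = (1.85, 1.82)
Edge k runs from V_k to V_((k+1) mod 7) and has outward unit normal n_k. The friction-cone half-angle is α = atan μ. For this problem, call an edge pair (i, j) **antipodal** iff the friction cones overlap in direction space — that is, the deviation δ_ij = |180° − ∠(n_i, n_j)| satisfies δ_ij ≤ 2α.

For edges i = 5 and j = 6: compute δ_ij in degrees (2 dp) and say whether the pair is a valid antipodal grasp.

α = atan 0.5 = 26.57°;  2α = 53.13°
edge 5: e_5 = (-1.15, +3.56);  n_5 = (+0.9516, +0.3074)
edge 6: e_6 = (-2.51, +1.16);  n_6 = (+0.4195, +0.9077)
∠(n_5, n_6) = 47.29°
δ = |180° − 47.29°| = 132.71°
132.71° > 2α = 53.13°  →  invalid

δ = 132.71°, invalid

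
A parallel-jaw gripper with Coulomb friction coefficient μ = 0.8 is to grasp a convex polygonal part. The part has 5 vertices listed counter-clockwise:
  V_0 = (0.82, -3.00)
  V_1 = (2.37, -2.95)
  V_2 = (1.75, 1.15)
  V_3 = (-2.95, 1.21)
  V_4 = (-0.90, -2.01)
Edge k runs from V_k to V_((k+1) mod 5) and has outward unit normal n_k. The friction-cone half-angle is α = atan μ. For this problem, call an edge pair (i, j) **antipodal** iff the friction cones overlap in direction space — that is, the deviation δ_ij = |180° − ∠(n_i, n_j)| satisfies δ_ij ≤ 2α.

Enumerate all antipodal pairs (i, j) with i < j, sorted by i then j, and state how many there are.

α = atan 0.8 = 38.66°;  2α = 77.32°
n_0 = (+0.0322, -0.9995)
n_1 = (+0.9888, +0.1495)
n_2 = (+0.0128, +0.9999)
n_3 = (-0.8436, -0.5370)
n_4 = (-0.4988, -0.8667)
  (0,1): δ = 83.25°  ·
  (0,2): δ = 2.58°  ✓
  (0,3): δ = 120.64°  ·
  (0,4): δ = 148.23°  ·
  (1,2): δ = 99.33°  ·
  (1,3): δ = 23.88°  ✓
  (1,4): δ = 51.48°  ✓
  (2,3): δ = 56.79°  ✓
  (2,4): δ = 29.19°  ✓
  (3,4): δ = 152.41°  ·
antipodal pairs: 5

count = 5; pairs: (0,2), (1,3), (1,4), (2,3), (2,4)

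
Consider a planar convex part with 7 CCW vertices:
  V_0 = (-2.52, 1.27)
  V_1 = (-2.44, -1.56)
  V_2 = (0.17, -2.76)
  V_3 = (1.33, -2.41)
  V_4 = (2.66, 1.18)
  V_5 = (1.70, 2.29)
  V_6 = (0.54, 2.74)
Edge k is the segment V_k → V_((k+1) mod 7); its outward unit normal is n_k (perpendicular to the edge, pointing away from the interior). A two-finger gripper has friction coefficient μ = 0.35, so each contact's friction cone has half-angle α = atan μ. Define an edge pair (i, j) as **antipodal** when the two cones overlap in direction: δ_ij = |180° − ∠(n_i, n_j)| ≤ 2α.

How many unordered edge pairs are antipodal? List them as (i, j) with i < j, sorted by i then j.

count = 5; pairs: (0,3), (1,4), (1,5), (2,5), (2,6)

α = atan 0.35 = 19.29°;  2α = 38.58°
n_0 = (-0.9996, -0.0283)
n_1 = (-0.4177, -0.9086)
n_2 = (+0.2889, -0.9574)
n_3 = (+0.9377, -0.3474)
n_4 = (+0.7564, +0.6542)
n_5 = (+0.3617, +0.9323)
n_6 = (-0.4330, +0.9014)
  (0,1): δ = 116.31°  ·
  (0,2): δ = 74.83°  ·
  (0,3): δ = 21.95°  ✓
  (0,4): δ = 39.24°  ·
  (0,5): δ = 67.18°  ·
  (0,6): δ = 114.04°  ·
  (1,2): δ = 138.52°  ·
  (1,3): δ = 85.64°  ·
  (1,4): δ = 24.45°  ✓
  (1,5): δ = 3.49°  ✓
  (1,6): δ = 50.35°  ·
  (2,3): δ = 127.12°  ·
  (2,4): δ = 65.93°  ·
  (2,5): δ = 37.99°  ✓
  (2,6): δ = 8.87°  ✓
  (3,4): δ = 118.82°  ·
  (3,5): δ = 90.87°  ·
  (3,6): δ = 44.01°  ·
  (4,5): δ = 152.06°  ·
  (4,6): δ = 105.20°  ·
  (5,6): δ = 133.14°  ·
antipodal pairs: 5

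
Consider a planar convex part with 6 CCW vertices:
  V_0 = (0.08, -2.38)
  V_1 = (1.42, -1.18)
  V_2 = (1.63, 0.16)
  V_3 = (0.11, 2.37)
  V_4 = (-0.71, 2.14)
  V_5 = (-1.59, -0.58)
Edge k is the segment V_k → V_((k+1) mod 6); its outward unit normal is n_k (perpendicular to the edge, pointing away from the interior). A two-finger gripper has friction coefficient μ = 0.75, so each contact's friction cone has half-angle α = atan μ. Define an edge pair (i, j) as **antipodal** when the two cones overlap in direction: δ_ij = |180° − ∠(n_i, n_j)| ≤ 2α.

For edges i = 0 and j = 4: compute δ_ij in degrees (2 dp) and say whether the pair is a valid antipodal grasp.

δ = 30.23°, valid

α = atan 0.75 = 36.87°;  2α = 73.74°
edge 0: e_0 = (+1.34, +1.20);  n_0 = (+0.6671, -0.7450)
edge 4: e_4 = (-0.88, -2.72);  n_4 = (-0.9514, +0.3078)
∠(n_0, n_4) = 149.77°
δ = |180° − 149.77°| = 30.23°
30.23° ≤ 2α = 73.74°  →  valid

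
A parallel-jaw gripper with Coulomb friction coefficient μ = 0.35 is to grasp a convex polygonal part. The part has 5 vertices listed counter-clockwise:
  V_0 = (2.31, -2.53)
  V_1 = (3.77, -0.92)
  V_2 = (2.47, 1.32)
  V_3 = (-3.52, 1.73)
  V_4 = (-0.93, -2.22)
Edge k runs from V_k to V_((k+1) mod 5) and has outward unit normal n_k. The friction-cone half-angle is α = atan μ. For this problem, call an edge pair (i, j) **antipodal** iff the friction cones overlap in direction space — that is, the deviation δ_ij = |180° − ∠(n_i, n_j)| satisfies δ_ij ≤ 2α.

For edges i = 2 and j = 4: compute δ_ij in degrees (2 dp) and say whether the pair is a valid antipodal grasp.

α = atan 0.35 = 19.29°;  2α = 38.58°
edge 2: e_2 = (-5.99, +0.41);  n_2 = (+0.0683, +0.9977)
edge 4: e_4 = (+3.24, -0.31);  n_4 = (-0.0952, -0.9955)
∠(n_2, n_4) = 178.45°
δ = |180° − 178.45°| = 1.55°
1.55° ≤ 2α = 38.58°  →  valid

δ = 1.55°, valid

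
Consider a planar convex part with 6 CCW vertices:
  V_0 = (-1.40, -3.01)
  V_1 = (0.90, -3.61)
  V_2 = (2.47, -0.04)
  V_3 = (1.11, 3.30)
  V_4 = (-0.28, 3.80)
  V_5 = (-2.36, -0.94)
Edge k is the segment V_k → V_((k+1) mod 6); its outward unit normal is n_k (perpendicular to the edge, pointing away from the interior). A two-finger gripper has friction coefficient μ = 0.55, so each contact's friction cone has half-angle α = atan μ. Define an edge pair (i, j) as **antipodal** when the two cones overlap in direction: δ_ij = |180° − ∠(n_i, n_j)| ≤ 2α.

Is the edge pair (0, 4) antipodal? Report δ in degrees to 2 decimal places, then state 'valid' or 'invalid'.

α = atan 0.55 = 28.81°;  2α = 57.62°
edge 0: e_0 = (+2.30, -0.60);  n_0 = (-0.2524, -0.9676)
edge 4: e_4 = (-2.08, -4.74);  n_4 = (-0.9157, +0.4018)
∠(n_0, n_4) = 99.07°
δ = |180° − 99.07°| = 80.93°
80.93° > 2α = 57.62°  →  invalid

δ = 80.93°, invalid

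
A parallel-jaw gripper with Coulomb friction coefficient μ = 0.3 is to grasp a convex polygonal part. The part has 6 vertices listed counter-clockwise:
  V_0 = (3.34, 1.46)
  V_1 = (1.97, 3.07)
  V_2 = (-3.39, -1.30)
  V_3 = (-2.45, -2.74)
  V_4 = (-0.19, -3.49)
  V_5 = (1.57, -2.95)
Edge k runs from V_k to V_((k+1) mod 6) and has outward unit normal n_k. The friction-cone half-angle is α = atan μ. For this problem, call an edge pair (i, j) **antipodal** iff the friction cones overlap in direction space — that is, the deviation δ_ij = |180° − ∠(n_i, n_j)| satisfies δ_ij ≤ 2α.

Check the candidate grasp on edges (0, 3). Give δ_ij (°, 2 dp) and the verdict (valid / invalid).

α = atan 0.3 = 16.70°;  2α = 33.40°
edge 0: e_0 = (-1.37, +1.61);  n_0 = (+0.7616, +0.6481)
edge 3: e_3 = (+2.26, -0.75);  n_3 = (-0.3150, -0.9491)
∠(n_0, n_3) = 148.75°
δ = |180° − 148.75°| = 31.25°
31.25° ≤ 2α = 33.40°  →  valid

δ = 31.25°, valid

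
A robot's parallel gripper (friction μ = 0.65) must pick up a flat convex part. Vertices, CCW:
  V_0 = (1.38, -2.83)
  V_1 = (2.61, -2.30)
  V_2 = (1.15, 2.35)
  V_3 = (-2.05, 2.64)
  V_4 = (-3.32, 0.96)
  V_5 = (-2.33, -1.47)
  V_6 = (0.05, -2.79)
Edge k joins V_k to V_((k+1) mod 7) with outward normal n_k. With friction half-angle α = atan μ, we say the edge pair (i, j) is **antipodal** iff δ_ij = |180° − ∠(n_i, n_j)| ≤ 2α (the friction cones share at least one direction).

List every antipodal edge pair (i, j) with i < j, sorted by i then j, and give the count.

count = 9; pairs: (0,2), (0,3), (1,3), (1,4), (1,5), (2,4), (2,5), (2,6), (3,6)

α = atan 0.65 = 33.02°;  2α = 66.05°
n_0 = (+0.3957, -0.9184)
n_1 = (+0.9541, +0.2996)
n_2 = (+0.0903, +0.9959)
n_3 = (-0.7977, +0.6030)
n_4 = (-0.9261, -0.3773)
n_5 = (-0.4850, -0.8745)
n_6 = (-0.0301, -0.9995)
  (0,1): δ = 95.88°  ·
  (0,2): δ = 28.49°  ✓
  (0,3): δ = 29.60°  ✓
  (0,4): δ = 88.86°  ·
  (0,5): δ = 127.68°  ·
  (0,6): δ = 154.97°  ·
  (1,2): δ = 112.61°  ·
  (1,3): δ = 54.52°  ✓
  (1,4): δ = 4.74°  ✓
  (1,5): δ = 43.56°  ✓
  (1,6): δ = 70.85°  ·
  (2,3): δ = 121.91°  ·
  (2,4): δ = 62.66°  ✓
  (2,5): δ = 23.84°  ✓
  (2,6): δ = 3.46°  ✓
  (3,4): δ = 120.75°  ·
  (3,5): δ = 81.93°  ·
  (3,6): δ = 54.64°  ✓
  (4,5): δ = 141.18°  ·
  (4,6): δ = 113.89°  ·
  (5,6): δ = 152.71°  ·
antipodal pairs: 9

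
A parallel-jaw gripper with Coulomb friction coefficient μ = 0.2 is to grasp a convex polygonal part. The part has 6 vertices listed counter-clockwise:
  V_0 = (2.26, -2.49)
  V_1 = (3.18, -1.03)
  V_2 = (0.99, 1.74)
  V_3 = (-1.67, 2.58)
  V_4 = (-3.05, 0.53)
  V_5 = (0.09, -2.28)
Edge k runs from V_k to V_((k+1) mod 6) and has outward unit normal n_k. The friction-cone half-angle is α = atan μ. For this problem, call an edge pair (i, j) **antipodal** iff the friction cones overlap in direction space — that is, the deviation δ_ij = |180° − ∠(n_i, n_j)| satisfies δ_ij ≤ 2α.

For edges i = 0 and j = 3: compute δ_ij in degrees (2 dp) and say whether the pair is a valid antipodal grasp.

α = atan 0.2 = 11.31°;  2α = 22.62°
edge 0: e_0 = (+0.92, +1.46);  n_0 = (+0.8460, -0.5331)
edge 3: e_3 = (-1.38, -2.05);  n_3 = (-0.8296, +0.5584)
∠(n_0, n_3) = 178.27°
δ = |180° − 178.27°| = 1.73°
1.73° ≤ 2α = 22.62°  →  valid

δ = 1.73°, valid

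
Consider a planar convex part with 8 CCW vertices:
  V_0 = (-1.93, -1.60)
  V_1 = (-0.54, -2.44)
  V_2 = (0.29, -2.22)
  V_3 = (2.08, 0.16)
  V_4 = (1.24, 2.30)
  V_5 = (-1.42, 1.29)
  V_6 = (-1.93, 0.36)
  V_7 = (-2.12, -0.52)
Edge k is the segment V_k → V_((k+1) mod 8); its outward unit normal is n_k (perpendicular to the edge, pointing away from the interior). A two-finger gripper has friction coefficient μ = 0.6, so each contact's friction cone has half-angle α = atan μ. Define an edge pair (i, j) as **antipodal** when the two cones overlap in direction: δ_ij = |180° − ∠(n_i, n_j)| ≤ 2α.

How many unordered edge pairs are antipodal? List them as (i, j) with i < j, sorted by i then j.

count = 11; pairs: (0,3), (0,4), (1,4), (1,5), (2,4), (2,5), (2,6), (2,7), (3,5), (3,6), (3,7)

α = atan 0.6 = 30.96°;  2α = 61.93°
n_0 = (-0.5172, -0.8559)
n_1 = (+0.2562, -0.9666)
n_2 = (+0.7992, -0.6011)
n_3 = (+0.9309, +0.3654)
n_4 = (-0.3550, +0.9349)
n_5 = (-0.8768, +0.4808)
n_6 = (-0.9775, +0.2110)
n_7 = (-0.9849, -0.1733)
  (0,1): δ = 134.01°  ·
  (0,2): δ = 95.80°  ·
  (0,3): δ = 37.42°  ✓
  (0,4): δ = 51.94°  ✓
  (0,5): δ = 92.41°  ·
  (0,6): δ = 108.96°  ·
  (0,7): δ = 131.12°  ·
  (1,2): δ = 141.79°  ·
  (1,3): δ = 83.41°  ·
  (1,4): δ = 5.95°  ✓
  (1,5): δ = 46.41°  ✓
  (1,6): δ = 62.97°  ·
  (1,7): δ = 85.13°  ·
  (2,3): δ = 121.62°  ·
  (2,4): δ = 32.26°  ✓
  (2,5): δ = 8.21°  ✓
  (2,6): δ = 24.76°  ✓
  (2,7): δ = 46.92°  ✓
  (3,4): δ = 90.64°  ·
  (3,5): δ = 50.17°  ✓
  (3,6): δ = 33.61°  ✓
  (3,7): δ = 11.45°  ✓
  (4,5): δ = 139.53°  ·
  (4,6): δ = 122.98°  ·
  (4,7): δ = 100.81°  ·
  (5,6): δ = 163.44°  ·
  (5,7): δ = 141.28°  ·
  (6,7): δ = 157.84°  ·
antipodal pairs: 11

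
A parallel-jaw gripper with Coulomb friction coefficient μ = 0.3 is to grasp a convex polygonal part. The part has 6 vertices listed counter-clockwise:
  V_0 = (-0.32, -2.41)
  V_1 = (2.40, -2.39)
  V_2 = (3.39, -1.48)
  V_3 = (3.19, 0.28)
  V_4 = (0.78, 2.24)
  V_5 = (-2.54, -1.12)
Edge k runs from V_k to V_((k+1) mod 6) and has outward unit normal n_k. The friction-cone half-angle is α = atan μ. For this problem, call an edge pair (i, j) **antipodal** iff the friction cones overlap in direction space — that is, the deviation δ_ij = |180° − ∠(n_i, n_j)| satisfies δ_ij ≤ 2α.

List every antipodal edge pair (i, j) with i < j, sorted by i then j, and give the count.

α = atan 0.3 = 16.70°;  2α = 33.40°
n_0 = (+0.0074, -1.0000)
n_1 = (+0.6767, -0.7362)
n_2 = (+0.9936, +0.1129)
n_3 = (+0.6310, +0.7758)
n_4 = (-0.7113, +0.7029)
n_5 = (-0.5024, -0.8646)
  (0,1): δ = 137.83°  ·
  (0,2): δ = 83.94°  ·
  (0,3): δ = 39.54°  ·
  (0,4): δ = 44.92°  ·
  (0,5): δ = 149.42°  ·
  (1,2): δ = 126.11°  ·
  (1,3): δ = 81.71°  ·
  (1,4): δ = 2.75°  ✓
  (1,5): δ = 107.25°  ·
  (2,3): δ = 135.60°  ·
  (2,4): δ = 51.14°  ·
  (2,5): δ = 53.36°  ·
  (3,4): δ = 95.54°  ·
  (3,5): δ = 8.96°  ✓
  (4,5): δ = 75.50°  ·
antipodal pairs: 2

count = 2; pairs: (1,4), (3,5)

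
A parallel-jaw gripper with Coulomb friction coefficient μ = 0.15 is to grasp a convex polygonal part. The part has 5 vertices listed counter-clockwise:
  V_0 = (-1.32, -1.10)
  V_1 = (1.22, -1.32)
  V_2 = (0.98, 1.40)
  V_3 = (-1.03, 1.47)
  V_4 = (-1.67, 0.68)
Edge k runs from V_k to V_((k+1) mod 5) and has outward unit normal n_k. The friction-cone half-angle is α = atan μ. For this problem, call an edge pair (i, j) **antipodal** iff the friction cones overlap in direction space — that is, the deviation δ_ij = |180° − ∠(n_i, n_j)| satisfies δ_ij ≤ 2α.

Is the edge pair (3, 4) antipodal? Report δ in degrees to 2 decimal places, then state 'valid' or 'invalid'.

δ = 129.86°, invalid

α = atan 0.15 = 8.53°;  2α = 17.06°
edge 3: e_3 = (-0.64, -0.79);  n_3 = (-0.7770, +0.6295)
edge 4: e_4 = (+0.35, -1.78);  n_4 = (-0.9812, -0.1929)
∠(n_3, n_4) = 50.14°
δ = |180° − 50.14°| = 129.86°
129.86° > 2α = 17.06°  →  invalid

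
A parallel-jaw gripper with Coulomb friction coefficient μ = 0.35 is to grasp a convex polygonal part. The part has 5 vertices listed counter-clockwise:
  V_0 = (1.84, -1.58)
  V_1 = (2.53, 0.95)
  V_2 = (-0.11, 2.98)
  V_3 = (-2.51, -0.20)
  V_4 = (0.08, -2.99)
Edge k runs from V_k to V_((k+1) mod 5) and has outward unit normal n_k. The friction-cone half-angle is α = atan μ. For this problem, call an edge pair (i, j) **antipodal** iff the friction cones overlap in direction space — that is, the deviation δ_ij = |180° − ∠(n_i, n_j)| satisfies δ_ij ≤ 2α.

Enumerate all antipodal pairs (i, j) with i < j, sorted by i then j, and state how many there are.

count = 3; pairs: (0,2), (1,3), (2,4)

α = atan 0.35 = 19.29°;  2α = 38.58°
n_0 = (+0.9648, -0.2631)
n_1 = (+0.6096, +0.7927)
n_2 = (-0.7982, +0.6024)
n_3 = (-0.7329, -0.6804)
n_4 = (+0.6252, -0.7804)
  (0,1): δ = 112.30°  ·
  (0,2): δ = 21.79°  ✓
  (0,3): δ = 58.13°  ·
  (0,4): δ = 143.95°  ·
  (1,2): δ = 89.48°  ·
  (1,3): δ = 9.57°  ✓
  (1,4): δ = 76.26°  ·
  (2,3): δ = 100.09°  ·
  (2,4): δ = 14.26°  ✓
  (3,4): δ = 94.17°  ·
antipodal pairs: 3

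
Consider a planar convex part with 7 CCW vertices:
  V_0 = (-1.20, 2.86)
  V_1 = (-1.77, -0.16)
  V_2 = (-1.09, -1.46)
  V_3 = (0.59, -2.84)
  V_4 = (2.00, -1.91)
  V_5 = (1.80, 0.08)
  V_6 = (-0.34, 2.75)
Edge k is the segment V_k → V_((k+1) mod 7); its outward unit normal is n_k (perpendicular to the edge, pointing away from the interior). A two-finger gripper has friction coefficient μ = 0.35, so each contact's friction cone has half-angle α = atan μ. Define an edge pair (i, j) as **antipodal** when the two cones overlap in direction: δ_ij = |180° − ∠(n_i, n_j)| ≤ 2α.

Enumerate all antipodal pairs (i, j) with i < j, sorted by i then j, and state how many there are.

α = atan 0.35 = 19.29°;  2α = 38.58°
n_0 = (-0.9827, +0.1855)
n_1 = (-0.8861, -0.4635)
n_2 = (-0.6347, -0.7727)
n_3 = (+0.5506, -0.8348)
n_4 = (+0.9950, +0.1000)
n_5 = (+0.7803, +0.6254)
n_6 = (+0.1269, +0.9919)
  (0,1): δ = 141.70°  ·
  (0,2): δ = 118.71°  ·
  (0,3): δ = 45.90°  ·
  (0,4): δ = 16.43°  ✓
  (0,5): δ = 49.40°  ·
  (0,6): δ = 93.40°  ·
  (1,2): δ = 157.01°  ·
  (1,3): δ = 84.21°  ·
  (1,4): δ = 21.87°  ✓
  (1,5): δ = 11.10°  ✓
  (1,6): δ = 55.10°  ·
  (2,3): δ = 107.19°  ·
  (2,4): δ = 44.86°  ·
  (2,5): δ = 11.89°  ✓
  (2,6): δ = 32.11°  ✓
  (3,4): δ = 117.67°  ·
  (3,5): δ = 84.70°  ·
  (3,6): δ = 40.70°  ·
  (4,5): δ = 147.03°  ·
  (4,6): δ = 103.03°  ·
  (5,6): δ = 136.00°  ·
antipodal pairs: 5

count = 5; pairs: (0,4), (1,4), (1,5), (2,5), (2,6)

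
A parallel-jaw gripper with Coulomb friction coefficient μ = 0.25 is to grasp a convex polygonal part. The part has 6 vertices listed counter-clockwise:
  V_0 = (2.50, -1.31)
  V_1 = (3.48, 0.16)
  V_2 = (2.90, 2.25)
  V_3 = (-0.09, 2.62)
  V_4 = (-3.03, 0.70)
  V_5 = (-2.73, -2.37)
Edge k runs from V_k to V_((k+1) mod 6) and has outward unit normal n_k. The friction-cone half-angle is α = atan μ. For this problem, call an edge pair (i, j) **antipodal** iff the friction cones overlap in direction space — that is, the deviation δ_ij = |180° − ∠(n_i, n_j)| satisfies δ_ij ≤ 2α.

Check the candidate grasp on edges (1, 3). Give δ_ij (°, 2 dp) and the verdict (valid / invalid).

δ = 72.36°, invalid

α = atan 0.25 = 14.04°;  2α = 28.07°
edge 1: e_1 = (-0.58, +2.09);  n_1 = (+0.9636, +0.2674)
edge 3: e_3 = (-2.94, -1.92);  n_3 = (-0.5468, +0.8373)
∠(n_1, n_3) = 107.64°
δ = |180° − 107.64°| = 72.36°
72.36° > 2α = 28.07°  →  invalid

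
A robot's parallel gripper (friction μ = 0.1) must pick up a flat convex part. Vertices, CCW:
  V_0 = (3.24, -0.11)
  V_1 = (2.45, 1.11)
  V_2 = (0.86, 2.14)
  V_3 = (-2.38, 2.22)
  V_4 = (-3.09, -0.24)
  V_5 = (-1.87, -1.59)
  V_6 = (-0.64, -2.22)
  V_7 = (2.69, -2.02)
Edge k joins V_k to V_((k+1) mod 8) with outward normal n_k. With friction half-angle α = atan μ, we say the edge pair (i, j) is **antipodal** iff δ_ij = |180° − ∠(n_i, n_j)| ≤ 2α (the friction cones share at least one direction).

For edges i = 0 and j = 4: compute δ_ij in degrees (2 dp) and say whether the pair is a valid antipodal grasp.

δ = 9.18°, valid

α = atan 0.1 = 5.71°;  2α = 11.42°
edge 0: e_0 = (-0.79, +1.22);  n_0 = (+0.8394, +0.5435)
edge 4: e_4 = (+1.22, -1.35);  n_4 = (-0.7419, -0.6705)
∠(n_0, n_4) = 170.82°
δ = |180° − 170.82°| = 9.18°
9.18° ≤ 2α = 11.42°  →  valid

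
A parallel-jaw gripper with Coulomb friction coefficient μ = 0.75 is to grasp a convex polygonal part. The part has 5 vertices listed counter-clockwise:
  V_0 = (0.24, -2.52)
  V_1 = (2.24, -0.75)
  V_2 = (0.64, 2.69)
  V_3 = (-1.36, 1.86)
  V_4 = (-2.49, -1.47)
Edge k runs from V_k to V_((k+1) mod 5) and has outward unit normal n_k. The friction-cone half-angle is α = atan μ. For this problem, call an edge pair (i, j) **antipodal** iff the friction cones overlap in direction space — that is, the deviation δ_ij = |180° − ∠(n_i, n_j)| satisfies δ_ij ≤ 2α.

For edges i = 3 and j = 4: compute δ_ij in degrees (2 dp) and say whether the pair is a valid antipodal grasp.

δ = 92.29°, invalid

α = atan 0.75 = 36.87°;  2α = 73.74°
edge 3: e_3 = (-1.13, -3.33);  n_3 = (-0.9470, +0.3213)
edge 4: e_4 = (+2.73, -1.05);  n_4 = (-0.3590, -0.9333)
∠(n_3, n_4) = 87.71°
δ = |180° − 87.71°| = 92.29°
92.29° > 2α = 73.74°  →  invalid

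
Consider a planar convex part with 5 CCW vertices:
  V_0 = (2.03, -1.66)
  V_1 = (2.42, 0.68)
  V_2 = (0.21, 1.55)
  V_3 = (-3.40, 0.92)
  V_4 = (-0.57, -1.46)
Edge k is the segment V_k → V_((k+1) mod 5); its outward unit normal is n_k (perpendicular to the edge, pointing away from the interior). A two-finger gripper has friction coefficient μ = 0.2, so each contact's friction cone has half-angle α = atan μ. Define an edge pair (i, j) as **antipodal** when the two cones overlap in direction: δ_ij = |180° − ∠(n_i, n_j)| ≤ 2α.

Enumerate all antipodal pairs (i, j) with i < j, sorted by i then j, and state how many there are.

α = atan 0.2 = 11.31°;  2α = 22.62°
n_0 = (+0.9864, -0.1644)
n_1 = (+0.3663, +0.9305)
n_2 = (-0.1719, +0.9851)
n_3 = (-0.6436, -0.7653)
n_4 = (-0.0767, -0.9971)
  (0,1): δ = 102.03°  ·
  (0,2): δ = 70.64°  ·
  (0,3): δ = 59.40°  ·
  (0,4): δ = 95.06°  ·
  (1,2): δ = 148.61°  ·
  (1,3): δ = 18.58°  ✓
  (1,4): δ = 17.09°  ✓
  (2,3): δ = 49.96°  ·
  (2,4): δ = 14.30°  ✓
  (3,4): δ = 144.34°  ·
antipodal pairs: 3

count = 3; pairs: (1,3), (1,4), (2,4)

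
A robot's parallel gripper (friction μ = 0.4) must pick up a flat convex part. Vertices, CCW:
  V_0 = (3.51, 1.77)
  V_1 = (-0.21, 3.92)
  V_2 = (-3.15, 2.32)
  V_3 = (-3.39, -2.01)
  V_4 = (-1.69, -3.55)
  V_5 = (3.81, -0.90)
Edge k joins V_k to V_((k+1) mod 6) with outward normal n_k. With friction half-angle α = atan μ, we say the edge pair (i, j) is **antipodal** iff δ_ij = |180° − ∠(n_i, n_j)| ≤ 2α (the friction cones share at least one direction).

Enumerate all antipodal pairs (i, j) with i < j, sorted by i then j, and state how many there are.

α = atan 0.4 = 21.80°;  2α = 43.60°
n_0 = (+0.5004, +0.8658)
n_1 = (-0.4780, +0.8784)
n_2 = (-0.9985, +0.0553)
n_3 = (-0.6714, -0.7411)
n_4 = (+0.4341, -0.9009)
n_5 = (+0.9937, +0.1117)
  (0,1): δ = 121.42°  ·
  (0,2): δ = 63.15°  ·
  (0,3): δ = 12.15°  ✓
  (0,4): δ = 55.75°  ·
  (0,5): δ = 126.44°  ·
  (1,2): δ = 121.73°  ·
  (1,3): δ = 70.73°  ·
  (1,4): δ = 2.83°  ✓
  (1,5): δ = 67.86°  ·
  (2,3): δ = 129.00°  ·
  (2,4): δ = 61.10°  ·
  (2,5): δ = 9.58°  ✓
  (3,4): δ = 112.10°  ·
  (3,5): δ = 41.42°  ✓
  (4,5): δ = 109.31°  ·
antipodal pairs: 4

count = 4; pairs: (0,3), (1,4), (2,5), (3,5)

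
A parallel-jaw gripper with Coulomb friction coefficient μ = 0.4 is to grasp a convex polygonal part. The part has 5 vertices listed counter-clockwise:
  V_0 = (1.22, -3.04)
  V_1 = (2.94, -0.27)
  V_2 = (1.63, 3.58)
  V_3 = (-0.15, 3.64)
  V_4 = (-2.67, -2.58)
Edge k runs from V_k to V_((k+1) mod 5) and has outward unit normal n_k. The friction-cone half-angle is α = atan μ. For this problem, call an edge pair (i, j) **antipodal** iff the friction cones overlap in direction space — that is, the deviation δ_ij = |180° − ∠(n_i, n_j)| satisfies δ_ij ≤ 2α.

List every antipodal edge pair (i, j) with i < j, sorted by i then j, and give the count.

count = 3; pairs: (0,3), (1,3), (2,4)

α = atan 0.4 = 21.80°;  2α = 43.60°
n_0 = (+0.8495, -0.5275)
n_1 = (+0.9467, +0.3221)
n_2 = (+0.0337, +0.9994)
n_3 = (-0.9268, +0.3755)
n_4 = (-0.1174, -0.9931)
  (0,1): δ = 129.37°  ·
  (0,2): δ = 60.09°  ·
  (0,3): δ = 9.78°  ✓
  (0,4): δ = 115.09°  ·
  (1,2): δ = 110.72°  ·
  (1,3): δ = 40.85°  ✓
  (1,4): δ = 64.46°  ·
  (2,3): δ = 110.12°  ·
  (2,4): δ = 4.81°  ✓
  (3,4): δ = 74.69°  ·
antipodal pairs: 3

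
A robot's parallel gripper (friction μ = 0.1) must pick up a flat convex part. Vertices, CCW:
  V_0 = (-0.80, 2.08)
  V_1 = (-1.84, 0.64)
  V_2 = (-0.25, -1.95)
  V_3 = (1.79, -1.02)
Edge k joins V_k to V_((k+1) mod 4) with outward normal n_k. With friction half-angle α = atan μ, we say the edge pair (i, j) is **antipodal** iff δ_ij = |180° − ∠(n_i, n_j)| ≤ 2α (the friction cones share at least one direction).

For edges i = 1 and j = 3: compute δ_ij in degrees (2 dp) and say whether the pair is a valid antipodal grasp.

α = atan 0.1 = 5.71°;  2α = 11.42°
edge 1: e_1 = (+1.59, -2.59);  n_1 = (-0.8522, -0.5232)
edge 3: e_3 = (-2.59, +3.10);  n_3 = (+0.7674, +0.6412)
∠(n_1, n_3) = 171.67°
δ = |180° − 171.67°| = 8.33°
8.33° ≤ 2α = 11.42°  →  valid

δ = 8.33°, valid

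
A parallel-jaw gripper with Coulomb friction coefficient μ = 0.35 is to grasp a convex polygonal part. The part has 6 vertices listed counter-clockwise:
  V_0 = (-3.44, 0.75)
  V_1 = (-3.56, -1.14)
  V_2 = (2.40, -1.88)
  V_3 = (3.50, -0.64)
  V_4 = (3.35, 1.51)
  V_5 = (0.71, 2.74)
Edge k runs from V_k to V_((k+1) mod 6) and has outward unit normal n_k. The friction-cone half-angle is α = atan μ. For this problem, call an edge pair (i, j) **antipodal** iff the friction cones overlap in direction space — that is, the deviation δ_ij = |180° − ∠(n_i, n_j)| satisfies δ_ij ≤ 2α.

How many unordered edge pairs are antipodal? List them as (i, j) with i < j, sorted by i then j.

α = atan 0.35 = 19.29°;  2α = 38.58°
n_0 = (-0.9980, +0.0634)
n_1 = (-0.1232, -0.9924)
n_2 = (+0.7481, -0.6636)
n_3 = (+0.9976, +0.0696)
n_4 = (+0.4223, +0.9064)
n_5 = (-0.4324, +0.9017)
  (0,1): δ = 93.44°  ·
  (0,2): δ = 37.94°  ✓
  (0,3): δ = 7.62°  ✓
  (0,4): δ = 68.65°  ·
  (0,5): δ = 119.25°  ·
  (1,2): δ = 124.50°  ·
  (1,3): δ = 78.93°  ·
  (1,4): δ = 17.90°  ✓
  (1,5): δ = 32.70°  ✓
  (2,3): δ = 134.43°  ·
  (2,4): δ = 73.41°  ·
  (2,5): δ = 22.81°  ✓
  (3,4): δ = 118.97°  ·
  (3,5): δ = 68.37°  ·
  (4,5): δ = 129.40°  ·
antipodal pairs: 5

count = 5; pairs: (0,2), (0,3), (1,4), (1,5), (2,5)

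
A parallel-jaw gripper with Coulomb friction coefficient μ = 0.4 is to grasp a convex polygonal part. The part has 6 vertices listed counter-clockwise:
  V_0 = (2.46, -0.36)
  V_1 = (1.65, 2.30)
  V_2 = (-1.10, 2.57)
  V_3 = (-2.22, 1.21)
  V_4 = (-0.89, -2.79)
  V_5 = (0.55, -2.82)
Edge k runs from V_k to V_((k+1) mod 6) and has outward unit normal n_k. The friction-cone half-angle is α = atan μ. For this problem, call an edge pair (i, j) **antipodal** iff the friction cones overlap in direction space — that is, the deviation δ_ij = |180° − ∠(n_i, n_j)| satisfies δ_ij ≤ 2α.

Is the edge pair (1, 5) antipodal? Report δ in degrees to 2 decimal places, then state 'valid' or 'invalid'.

δ = 57.78°, invalid

α = atan 0.4 = 21.80°;  2α = 43.60°
edge 1: e_1 = (-2.75, +0.27);  n_1 = (+0.0977, +0.9952)
edge 5: e_5 = (+1.91, +2.46);  n_5 = (+0.7899, -0.6133)
∠(n_1, n_5) = 122.22°
δ = |180° − 122.22°| = 57.78°
57.78° > 2α = 43.60°  →  invalid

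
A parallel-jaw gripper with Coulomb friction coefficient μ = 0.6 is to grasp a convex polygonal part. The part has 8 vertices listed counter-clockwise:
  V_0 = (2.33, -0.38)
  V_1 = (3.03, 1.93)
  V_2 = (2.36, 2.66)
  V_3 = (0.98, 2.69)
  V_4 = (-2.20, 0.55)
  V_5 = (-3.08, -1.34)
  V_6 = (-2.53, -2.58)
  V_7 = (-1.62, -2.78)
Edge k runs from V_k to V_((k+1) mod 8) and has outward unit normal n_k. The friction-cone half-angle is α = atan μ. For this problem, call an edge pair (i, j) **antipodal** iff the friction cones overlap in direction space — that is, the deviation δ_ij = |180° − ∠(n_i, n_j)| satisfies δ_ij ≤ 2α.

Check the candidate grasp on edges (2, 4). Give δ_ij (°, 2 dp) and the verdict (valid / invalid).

α = atan 0.6 = 30.96°;  2α = 61.93°
edge 2: e_2 = (-1.38, +0.03);  n_2 = (+0.0217, +0.9998)
edge 4: e_4 = (-0.88, -1.89);  n_4 = (-0.9066, +0.4221)
∠(n_2, n_4) = 66.28°
δ = |180° − 66.28°| = 113.72°
113.72° > 2α = 61.93°  →  invalid

δ = 113.72°, invalid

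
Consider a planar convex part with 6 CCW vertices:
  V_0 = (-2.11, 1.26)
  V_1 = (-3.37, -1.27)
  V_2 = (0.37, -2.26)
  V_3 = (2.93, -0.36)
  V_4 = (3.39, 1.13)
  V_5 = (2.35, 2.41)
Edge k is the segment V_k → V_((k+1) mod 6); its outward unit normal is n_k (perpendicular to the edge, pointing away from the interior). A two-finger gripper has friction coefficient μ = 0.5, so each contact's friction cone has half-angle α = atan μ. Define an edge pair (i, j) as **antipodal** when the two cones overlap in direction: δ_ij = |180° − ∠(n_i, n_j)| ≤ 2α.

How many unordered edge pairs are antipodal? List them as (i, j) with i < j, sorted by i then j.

count = 5; pairs: (0,2), (0,3), (1,4), (1,5), (2,5)

α = atan 0.5 = 26.57°;  2α = 53.13°
n_0 = (-0.8951, +0.4458)
n_1 = (-0.2559, -0.9667)
n_2 = (+0.5960, -0.8030)
n_3 = (+0.9555, -0.2950)
n_4 = (+0.7761, +0.6306)
n_5 = (-0.2497, +0.9683)
  (0,1): δ = 78.35°  ·
  (0,2): δ = 26.94°  ✓
  (0,3): δ = 9.32°  ✓
  (0,4): δ = 65.57°  ·
  (0,5): δ = 130.93°  ·
  (1,2): δ = 128.59°  ·
  (1,3): δ = 92.33°  ·
  (1,4): δ = 36.08°  ✓
  (1,5): δ = 29.29°  ✓
  (2,3): δ = 143.74°  ·
  (2,4): δ = 87.49°  ·
  (2,5): δ = 22.12°  ✓
  (3,4): δ = 123.75°  ·
  (3,5): δ = 58.38°  ·
  (4,5): δ = 114.64°  ·
antipodal pairs: 5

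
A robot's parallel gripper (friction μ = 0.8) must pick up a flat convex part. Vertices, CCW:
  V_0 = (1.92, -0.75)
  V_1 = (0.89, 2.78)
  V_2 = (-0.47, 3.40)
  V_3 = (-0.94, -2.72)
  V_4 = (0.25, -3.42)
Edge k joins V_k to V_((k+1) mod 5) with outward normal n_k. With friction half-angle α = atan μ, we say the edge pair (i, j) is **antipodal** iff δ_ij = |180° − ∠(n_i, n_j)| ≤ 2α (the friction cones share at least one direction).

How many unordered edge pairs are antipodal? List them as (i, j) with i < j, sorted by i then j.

α = atan 0.8 = 38.66°;  2α = 77.32°
n_0 = (+0.9600, +0.2801)
n_1 = (+0.4148, +0.9099)
n_2 = (-0.9971, +0.0766)
n_3 = (-0.5070, -0.8619)
n_4 = (+0.8478, -0.5303)
  (0,1): δ = 130.77°  ·
  (0,2): δ = 20.66°  ✓
  (0,3): δ = 43.27°  ✓
  (0,4): δ = 131.71°  ·
  (1,2): δ = 69.88°  ✓
  (1,3): δ = 5.96°  ✓
  (1,4): δ = 82.48°  ·
  (2,3): δ = 116.07°  ·
  (2,4): δ = 27.63°  ✓
  (3,4): δ = 91.56°  ·
antipodal pairs: 5

count = 5; pairs: (0,2), (0,3), (1,2), (1,3), (2,4)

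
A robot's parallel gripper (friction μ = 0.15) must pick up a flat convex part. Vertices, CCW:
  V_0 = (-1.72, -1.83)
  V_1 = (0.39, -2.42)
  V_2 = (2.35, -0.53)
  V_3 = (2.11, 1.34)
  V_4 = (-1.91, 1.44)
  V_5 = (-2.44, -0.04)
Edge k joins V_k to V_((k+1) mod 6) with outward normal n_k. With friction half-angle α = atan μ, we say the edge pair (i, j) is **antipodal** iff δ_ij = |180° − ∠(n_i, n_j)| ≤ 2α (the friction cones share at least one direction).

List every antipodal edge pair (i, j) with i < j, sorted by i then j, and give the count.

count = 2; pairs: (0,3), (2,5)

α = atan 0.15 = 8.53°;  2α = 17.06°
n_0 = (-0.2693, -0.9631)
n_1 = (+0.6941, -0.7198)
n_2 = (+0.9919, +0.1273)
n_3 = (+0.0249, +0.9997)
n_4 = (-0.9415, +0.3371)
n_5 = (-0.9278, -0.3732)
  (0,1): δ = 120.42°  ·
  (0,2): δ = 67.06°  ·
  (0,3): δ = 14.20°  ✓
  (0,4): δ = 85.92°  ·
  (0,5): δ = 127.53°  ·
  (1,2): δ = 126.64°  ·
  (1,3): δ = 45.38°  ·
  (1,4): δ = 26.34°  ·
  (1,5): δ = 67.95°  ·
  (2,3): δ = 98.74°  ·
  (2,4): δ = 27.02°  ·
  (2,5): δ = 14.60°  ✓
  (3,4): δ = 108.28°  ·
  (3,5): δ = 66.66°  ·
  (4,5): δ = 138.39°  ·
antipodal pairs: 2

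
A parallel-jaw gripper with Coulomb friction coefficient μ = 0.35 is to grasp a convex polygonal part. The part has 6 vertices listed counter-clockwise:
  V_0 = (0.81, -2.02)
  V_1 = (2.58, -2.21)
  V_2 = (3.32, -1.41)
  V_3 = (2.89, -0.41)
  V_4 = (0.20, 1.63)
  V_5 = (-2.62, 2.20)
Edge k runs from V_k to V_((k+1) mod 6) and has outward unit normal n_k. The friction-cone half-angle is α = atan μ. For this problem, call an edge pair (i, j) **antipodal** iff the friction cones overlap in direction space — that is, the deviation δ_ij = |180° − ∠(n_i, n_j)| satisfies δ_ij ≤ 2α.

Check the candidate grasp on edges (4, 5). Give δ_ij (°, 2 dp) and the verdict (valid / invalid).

δ = 39.47°, invalid

α = atan 0.35 = 19.29°;  2α = 38.58°
edge 4: e_4 = (-2.82, +0.57);  n_4 = (+0.1981, +0.9802)
edge 5: e_5 = (+3.43, -4.22);  n_5 = (-0.7760, -0.6307)
∠(n_4, n_5) = 140.53°
δ = |180° − 140.53°| = 39.47°
39.47° > 2α = 38.58°  →  invalid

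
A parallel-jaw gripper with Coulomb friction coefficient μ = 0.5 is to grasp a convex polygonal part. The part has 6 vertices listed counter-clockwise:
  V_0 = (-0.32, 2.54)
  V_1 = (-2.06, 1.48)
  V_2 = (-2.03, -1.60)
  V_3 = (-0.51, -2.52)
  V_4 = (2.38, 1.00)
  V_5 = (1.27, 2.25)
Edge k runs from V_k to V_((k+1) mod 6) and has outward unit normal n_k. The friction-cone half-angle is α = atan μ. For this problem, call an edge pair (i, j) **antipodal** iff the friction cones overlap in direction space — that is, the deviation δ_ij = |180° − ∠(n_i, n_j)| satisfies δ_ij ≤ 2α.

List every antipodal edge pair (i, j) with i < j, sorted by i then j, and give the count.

count = 5; pairs: (0,3), (1,3), (1,4), (2,4), (2,5)

α = atan 0.5 = 26.57°;  2α = 53.13°
n_0 = (-0.5203, +0.8540)
n_1 = (-1.0000, -0.0097)
n_2 = (-0.5178, -0.8555)
n_3 = (+0.7729, -0.6346)
n_4 = (+0.7477, +0.6640)
n_5 = (+0.1794, +0.9838)
  (0,1): δ = 120.79°  ·
  (0,2): δ = 62.53°  ·
  (0,3): δ = 19.26°  ✓
  (0,4): δ = 100.26°  ·
  (0,5): δ = 138.31°  ·
  (1,2): δ = 121.74°  ·
  (1,3): δ = 39.94°  ✓
  (1,4): δ = 41.05°  ✓
  (1,5): δ = 79.11°  ·
  (2,3): δ = 98.20°  ·
  (2,4): δ = 17.21°  ✓
  (2,5): δ = 20.85°  ✓
  (3,4): δ = 99.01°  ·
  (3,5): δ = 60.95°  ·
  (4,5): δ = 141.94°  ·
antipodal pairs: 5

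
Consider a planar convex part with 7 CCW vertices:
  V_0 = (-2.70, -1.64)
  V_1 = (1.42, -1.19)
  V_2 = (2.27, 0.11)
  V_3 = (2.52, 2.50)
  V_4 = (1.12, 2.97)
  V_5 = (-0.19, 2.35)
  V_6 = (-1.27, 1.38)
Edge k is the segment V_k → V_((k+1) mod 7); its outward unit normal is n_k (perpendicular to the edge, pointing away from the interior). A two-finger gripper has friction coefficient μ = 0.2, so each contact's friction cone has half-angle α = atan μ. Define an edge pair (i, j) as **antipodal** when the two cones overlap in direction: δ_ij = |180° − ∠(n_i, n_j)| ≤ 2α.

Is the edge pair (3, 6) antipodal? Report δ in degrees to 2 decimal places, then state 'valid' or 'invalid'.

α = atan 0.2 = 11.31°;  2α = 22.62°
edge 3: e_3 = (-1.40, +0.47);  n_3 = (+0.3183, +0.9480)
edge 6: e_6 = (-1.43, -3.02);  n_6 = (-0.9038, +0.4280)
∠(n_3, n_6) = 83.22°
δ = |180° − 83.22°| = 96.78°
96.78° > 2α = 22.62°  →  invalid

δ = 96.78°, invalid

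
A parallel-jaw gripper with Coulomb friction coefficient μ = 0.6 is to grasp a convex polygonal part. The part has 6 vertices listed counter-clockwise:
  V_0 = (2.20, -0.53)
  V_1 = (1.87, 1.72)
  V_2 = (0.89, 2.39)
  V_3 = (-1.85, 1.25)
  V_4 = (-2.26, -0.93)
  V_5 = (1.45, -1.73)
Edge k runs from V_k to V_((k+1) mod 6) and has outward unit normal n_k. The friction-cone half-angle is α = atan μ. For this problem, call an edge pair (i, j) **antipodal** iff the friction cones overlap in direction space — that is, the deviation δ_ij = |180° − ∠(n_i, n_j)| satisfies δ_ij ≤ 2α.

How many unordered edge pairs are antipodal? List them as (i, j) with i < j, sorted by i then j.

count = 5; pairs: (0,3), (1,4), (2,4), (2,5), (3,5)

α = atan 0.6 = 30.96°;  2α = 61.93°
n_0 = (+0.9894, +0.1451)
n_1 = (+0.5644, +0.8255)
n_2 = (-0.3841, +0.9233)
n_3 = (-0.9828, +0.1848)
n_4 = (-0.2108, -0.9775)
n_5 = (+0.8480, -0.5300)
  (0,1): δ = 132.70°  ·
  (0,2): δ = 75.75°  ·
  (0,3): δ = 19.00°  ✓
  (0,4): δ = 69.49°  ·
  (0,5): δ = 139.65°  ·
  (1,2): δ = 123.05°  ·
  (1,3): δ = 66.29°  ·
  (1,4): δ = 22.19°  ✓
  (1,5): δ = 92.35°  ·
  (2,3): δ = 123.24°  ·
  (2,4): δ = 34.76°  ✓
  (2,5): δ = 35.40°  ✓
  (3,4): δ = 91.52°  ·
  (3,5): δ = 21.35°  ✓
  (4,5): δ = 109.84°  ·
antipodal pairs: 5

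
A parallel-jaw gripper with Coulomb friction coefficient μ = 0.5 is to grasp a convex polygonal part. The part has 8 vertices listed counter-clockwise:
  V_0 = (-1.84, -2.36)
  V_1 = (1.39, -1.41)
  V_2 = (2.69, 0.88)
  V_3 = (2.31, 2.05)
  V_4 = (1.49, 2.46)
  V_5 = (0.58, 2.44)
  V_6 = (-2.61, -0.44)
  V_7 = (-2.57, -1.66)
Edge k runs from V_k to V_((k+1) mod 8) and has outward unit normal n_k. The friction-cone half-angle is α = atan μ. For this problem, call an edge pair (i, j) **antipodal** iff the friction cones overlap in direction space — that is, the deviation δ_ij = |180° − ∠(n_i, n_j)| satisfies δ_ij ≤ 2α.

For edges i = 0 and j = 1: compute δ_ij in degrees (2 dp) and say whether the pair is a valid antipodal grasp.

δ = 135.97°, invalid

α = atan 0.5 = 26.57°;  2α = 53.13°
edge 0: e_0 = (+3.23, +0.95);  n_0 = (+0.2822, -0.9594)
edge 1: e_1 = (+1.30, +2.29);  n_1 = (+0.8696, -0.4937)
∠(n_0, n_1) = 44.03°
δ = |180° − 44.03°| = 135.97°
135.97° > 2α = 53.13°  →  invalid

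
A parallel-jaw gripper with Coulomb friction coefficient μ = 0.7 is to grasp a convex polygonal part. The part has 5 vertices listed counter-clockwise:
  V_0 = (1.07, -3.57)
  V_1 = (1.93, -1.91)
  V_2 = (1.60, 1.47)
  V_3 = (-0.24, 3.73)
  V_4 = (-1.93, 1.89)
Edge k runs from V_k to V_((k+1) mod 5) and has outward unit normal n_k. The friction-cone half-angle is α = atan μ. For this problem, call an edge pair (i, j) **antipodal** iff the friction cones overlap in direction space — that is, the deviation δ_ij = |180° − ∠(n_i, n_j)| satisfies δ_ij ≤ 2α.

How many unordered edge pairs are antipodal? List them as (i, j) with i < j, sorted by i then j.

count = 5; pairs: (0,3), (0,4), (1,3), (1,4), (2,4)

α = atan 0.7 = 34.99°;  2α = 69.98°
n_0 = (+0.8879, -0.4600)
n_1 = (+0.9953, +0.0972)
n_2 = (+0.7755, +0.6314)
n_3 = (-0.7365, +0.6764)
n_4 = (-0.8764, -0.4815)
  (0,1): δ = 147.04°  ·
  (0,2): δ = 113.46°  ·
  (0,3): δ = 15.18°  ✓
  (0,4): δ = 56.17°  ✓
  (1,2): δ = 146.43°  ·
  (1,3): δ = 48.14°  ✓
  (1,4): δ = 23.21°  ✓
  (2,3): δ = 81.72°  ·
  (2,4): δ = 10.36°  ✓
  (3,4): δ = 108.65°  ·
antipodal pairs: 5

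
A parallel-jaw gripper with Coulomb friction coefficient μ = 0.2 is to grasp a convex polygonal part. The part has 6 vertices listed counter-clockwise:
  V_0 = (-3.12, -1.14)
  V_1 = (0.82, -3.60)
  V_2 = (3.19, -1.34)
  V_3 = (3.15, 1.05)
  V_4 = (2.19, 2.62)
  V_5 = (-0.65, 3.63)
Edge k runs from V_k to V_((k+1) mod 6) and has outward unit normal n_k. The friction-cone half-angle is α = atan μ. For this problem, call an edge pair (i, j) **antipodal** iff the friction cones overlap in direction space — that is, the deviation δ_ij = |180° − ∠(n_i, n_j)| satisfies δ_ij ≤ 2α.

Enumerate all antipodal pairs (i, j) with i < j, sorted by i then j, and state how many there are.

α = atan 0.2 = 11.31°;  2α = 22.62°
n_0 = (-0.5296, -0.8482)
n_1 = (+0.6901, -0.7237)
n_2 = (+0.9999, +0.0167)
n_3 = (+0.8531, +0.5217)
n_4 = (+0.3351, +0.9422)
n_5 = (-0.8880, +0.4598)
  (0,1): δ = 104.38°  ·
  (0,2): δ = 57.06°  ·
  (0,3): δ = 26.58°  ·
  (0,4): δ = 12.40°  ✓
  (0,5): δ = 94.60°  ·
  (1,2): δ = 132.68°  ·
  (1,3): δ = 102.19°  ·
  (1,4): δ = 63.22°  ·
  (1,5): δ = 18.98°  ✓
  (2,3): δ = 149.51°  ·
  (2,4): δ = 110.54°  ·
  (2,5): δ = 28.33°  ·
  (3,4): δ = 141.02°  ·
  (3,5): δ = 58.82°  ·
  (4,5): δ = 97.80°  ·
antipodal pairs: 2

count = 2; pairs: (0,4), (1,5)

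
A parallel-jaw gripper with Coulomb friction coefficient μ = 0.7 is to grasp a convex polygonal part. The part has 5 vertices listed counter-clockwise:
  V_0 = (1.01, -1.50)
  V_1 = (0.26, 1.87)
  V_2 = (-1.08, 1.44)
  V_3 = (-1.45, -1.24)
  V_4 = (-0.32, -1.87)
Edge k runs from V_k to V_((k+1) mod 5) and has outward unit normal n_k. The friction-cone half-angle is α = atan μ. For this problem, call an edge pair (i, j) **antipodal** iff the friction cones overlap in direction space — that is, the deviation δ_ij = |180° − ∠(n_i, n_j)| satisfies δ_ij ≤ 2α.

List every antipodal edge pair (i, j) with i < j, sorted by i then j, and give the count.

α = atan 0.7 = 34.99°;  2α = 69.98°
n_0 = (+0.9761, +0.2172)
n_1 = (-0.3055, +0.9522)
n_2 = (-0.9906, +0.1368)
n_3 = (-0.4870, -0.8734)
n_4 = (+0.2680, -0.9634)
  (0,1): δ = 84.76°  ·
  (0,2): δ = 20.41°  ✓
  (0,3): δ = 48.31°  ✓
  (0,4): δ = 93.00°  ·
  (1,2): δ = 115.65°  ·
  (1,3): δ = 46.93°  ✓
  (1,4): δ = 2.24°  ✓
  (2,3): δ = 111.28°  ·
  (2,4): δ = 66.59°  ✓
  (3,4): δ = 135.31°  ·
antipodal pairs: 5

count = 5; pairs: (0,2), (0,3), (1,3), (1,4), (2,4)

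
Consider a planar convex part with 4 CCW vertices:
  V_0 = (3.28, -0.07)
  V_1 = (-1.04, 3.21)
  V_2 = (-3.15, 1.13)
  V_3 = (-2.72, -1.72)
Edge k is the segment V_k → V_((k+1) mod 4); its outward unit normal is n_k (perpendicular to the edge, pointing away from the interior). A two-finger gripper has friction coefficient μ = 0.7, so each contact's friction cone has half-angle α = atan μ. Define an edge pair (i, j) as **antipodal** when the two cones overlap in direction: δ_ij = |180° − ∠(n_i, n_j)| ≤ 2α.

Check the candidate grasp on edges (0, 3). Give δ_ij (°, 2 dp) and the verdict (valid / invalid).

α = atan 0.7 = 34.99°;  2α = 69.98°
edge 0: e_0 = (-4.32, +3.28);  n_0 = (+0.6047, +0.7964)
edge 3: e_3 = (+6.00, +1.65);  n_3 = (+0.2652, -0.9642)
∠(n_0, n_3) = 127.42°
δ = |180° − 127.42°| = 52.58°
52.58° ≤ 2α = 69.98°  →  valid

δ = 52.58°, valid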